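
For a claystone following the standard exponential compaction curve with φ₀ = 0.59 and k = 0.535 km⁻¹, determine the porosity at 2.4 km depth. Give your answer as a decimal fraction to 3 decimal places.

φ = φ₀·exp(−k·z) = 0.59 × exp(−0.535 × 2.4) = 0.59 × exp(−1.284)
  = 0.59 × 0.2769 = 0.1634

0.163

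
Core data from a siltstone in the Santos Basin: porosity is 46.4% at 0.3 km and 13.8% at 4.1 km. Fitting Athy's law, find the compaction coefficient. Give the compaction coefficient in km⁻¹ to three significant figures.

0.319 km⁻¹

Athy: n(Z) = n₀ e^(−cZ) ⇒ n₁/n₂ = e^{c(Z₂−Z₁)} ⇒ c = ln(n₁/n₂)/(Z₂−Z₁)
c = ln(0.464/0.138) / (4.1 − 0.3) = ln(3.362) / 3.8 = 1.2126 / 3.8 = 0.3191 km⁻¹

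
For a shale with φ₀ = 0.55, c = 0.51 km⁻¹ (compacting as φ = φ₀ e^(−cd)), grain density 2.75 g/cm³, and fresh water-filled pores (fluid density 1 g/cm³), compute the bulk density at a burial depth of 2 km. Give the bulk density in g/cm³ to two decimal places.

Porosity at depth: φ = 0.55·exp(−0.51×2) = 0.55×0.3606 = 0.1983
Bulk density: ρ_b = (1−φ)ρ_g + φ·ρ_f = 0.8017×2.75 + 0.1983×1
       = 2.205 + 0.198 = 2.403 g/cm³

2.40 g/cm³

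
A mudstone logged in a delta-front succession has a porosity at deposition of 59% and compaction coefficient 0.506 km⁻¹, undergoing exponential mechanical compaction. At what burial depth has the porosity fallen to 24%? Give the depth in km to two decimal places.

Invert Athy's law: d = ln(phi₀/phi) / c
d = ln(0.59/0.24) / 0.506 = ln(2.458) / 0.506 = 0.8995 / 0.506 = 1.778 km

1.78 km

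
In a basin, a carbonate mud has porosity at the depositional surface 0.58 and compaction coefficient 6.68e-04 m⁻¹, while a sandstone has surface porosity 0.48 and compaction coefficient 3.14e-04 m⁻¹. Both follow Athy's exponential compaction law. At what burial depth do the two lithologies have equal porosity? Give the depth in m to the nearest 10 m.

Working in km (1 km = 1000 m; β in km⁻¹ = β in m⁻¹ × 1000):
Set φ₀ₐ e^(−βₐz) = φ₀ᵦ e^(−βᵦz) ⇒ ln(φ₀ₐ/φ₀ᵦ) = (βₐ − βᵦ)·z
z = ln(0.58/0.48) / (0.668 − 0.314) = 0.1892 / 0.354 = 0.535 km

530 m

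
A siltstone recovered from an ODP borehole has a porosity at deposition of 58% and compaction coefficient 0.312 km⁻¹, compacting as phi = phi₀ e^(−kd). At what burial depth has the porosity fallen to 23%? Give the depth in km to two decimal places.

Invert Athy's law: d = ln(phi₀/phi) / k
d = ln(0.58/0.23) / 0.312 = ln(2.522) / 0.312 = 0.9249 / 0.312 = 2.965 km

2.96 km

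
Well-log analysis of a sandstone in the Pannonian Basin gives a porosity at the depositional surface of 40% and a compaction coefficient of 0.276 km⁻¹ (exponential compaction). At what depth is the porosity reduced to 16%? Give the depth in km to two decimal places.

3.32 km

Invert Athy's law: d = ln(phi₀/phi) / c
d = ln(0.4/0.16) / 0.276 = ln(2.5) / 0.276 = 0.9163 / 0.276 = 3.320 km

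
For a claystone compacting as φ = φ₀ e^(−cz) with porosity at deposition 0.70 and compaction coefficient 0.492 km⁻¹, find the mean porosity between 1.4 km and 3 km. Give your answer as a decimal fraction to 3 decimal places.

0.243

⟨φ⟩ = (1/(z₂−z₁)) ∫ φ₀ e^(−cz) dz = φ₀·(e^(−c·z₁) − e^(−c·z₂)) / (c·(z₂−z₁))
e^(−0.492×1.4) = 0.5022; e^(−0.492×3) = 0.2286
⟨φ⟩ = 0.7 × (0.5022 − 0.2286) / (0.492 × 1.6) = 0.7 × 0.3476 = 0.2433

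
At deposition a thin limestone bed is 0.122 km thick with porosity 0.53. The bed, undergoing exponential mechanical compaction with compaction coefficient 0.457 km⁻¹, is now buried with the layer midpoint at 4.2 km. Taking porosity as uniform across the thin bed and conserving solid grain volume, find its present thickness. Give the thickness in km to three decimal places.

Porosity at 4.2 km: n = 0.53·exp(−0.457×4.2) = 0.0777
Solid-volume conservation: h(1−n) = h₀(1−n₀) ⇒ h = h₀·(1−n₀)/(1−n)
h = 0.122 × (1 − 0.53)/(1 − 0.0777) = 0.122 × 0.5096 = 0.0622 km

0.062 km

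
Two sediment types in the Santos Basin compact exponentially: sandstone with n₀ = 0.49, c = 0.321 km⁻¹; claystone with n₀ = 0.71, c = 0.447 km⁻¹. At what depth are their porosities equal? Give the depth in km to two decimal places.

Set n₀ₐ e^(−cₐz) = n₀ᵦ e^(−cᵦz) ⇒ ln(n₀ₐ/n₀ᵦ) = (cₐ − cᵦ)·z
z = ln(0.49/0.71) / (0.321 − 0.447) = -0.3709 / -0.126 = 2.943 km

2.94 km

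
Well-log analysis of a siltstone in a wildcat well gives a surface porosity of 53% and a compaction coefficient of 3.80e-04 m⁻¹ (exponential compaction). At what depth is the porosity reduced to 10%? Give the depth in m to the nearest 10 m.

4390 m

Working in km (1 km = 1000 m; c in km⁻¹ = c in m⁻¹ × 1000):
Invert Athy's law: d = ln(φ₀/φ) / c
d = ln(0.53/0.1) / 0.38 = ln(5.3) / 0.38 = 1.6677 / 0.38 = 4.389 km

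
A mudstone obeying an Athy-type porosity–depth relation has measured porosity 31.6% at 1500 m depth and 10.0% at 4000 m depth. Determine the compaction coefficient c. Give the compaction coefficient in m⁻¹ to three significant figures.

0.000460 m⁻¹

Working in km (1 km = 1000 m; c in km⁻¹ = c in m⁻¹ × 1000):
Athy: phi(z) = phi₀ e^(−cz) ⇒ phi₁/phi₂ = e^{c(z₂−z₁)} ⇒ c = ln(phi₁/phi₂)/(z₂−z₁)
c = ln(0.316/0.1) / (4 − 1.5) = ln(3.16) / 2.5 = 1.1506 / 2.5 = 0.4602 km⁻¹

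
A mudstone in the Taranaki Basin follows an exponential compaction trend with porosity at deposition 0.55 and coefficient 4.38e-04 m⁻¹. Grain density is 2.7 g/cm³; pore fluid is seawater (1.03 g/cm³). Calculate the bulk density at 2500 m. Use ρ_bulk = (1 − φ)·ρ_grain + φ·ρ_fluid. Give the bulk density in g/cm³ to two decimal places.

Working in km (1 km = 1000 m; k in km⁻¹ = k in m⁻¹ × 1000):
Porosity at depth: n = 0.55·exp(−0.438×2.5) = 0.55×0.3345 = 0.1840
Bulk density: ρ_b = (1−n)ρ_g + n·ρ_f = 0.8160×2.7 + 0.1840×1.03
       = 2.203 + 0.190 = 2.393 g/cm³

2.39 g/cm³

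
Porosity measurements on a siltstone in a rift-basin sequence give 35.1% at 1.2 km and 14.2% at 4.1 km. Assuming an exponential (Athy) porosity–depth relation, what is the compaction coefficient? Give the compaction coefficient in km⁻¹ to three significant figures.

0.312 km⁻¹

Athy: φ(Z) = φ₀ e^(−βZ) ⇒ φ₁/φ₂ = e^{β(Z₂−Z₁)} ⇒ β = ln(φ₁/φ₂)/(Z₂−Z₁)
β = ln(0.351/0.142) / (4.1 − 1.2) = ln(2.472) / 2.9 = 0.9050 / 2.9 = 0.3121 km⁻¹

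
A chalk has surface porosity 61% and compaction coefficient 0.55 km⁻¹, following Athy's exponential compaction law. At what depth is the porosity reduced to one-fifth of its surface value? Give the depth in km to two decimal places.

2.93 km

φ/φ₀ = 1/5 ⇒ exp(−β·z) = 1/5 ⇒ z = ln(5) / β
z = 1.6094 / 0.55 = 2.926 km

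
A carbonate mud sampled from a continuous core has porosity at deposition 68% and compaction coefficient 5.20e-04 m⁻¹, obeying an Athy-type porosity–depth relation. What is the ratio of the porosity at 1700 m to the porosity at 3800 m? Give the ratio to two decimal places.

Working in km (1 km = 1000 m; c in km⁻¹ = c in m⁻¹ × 1000):
phi(z₁)/phi(z₂) = e^(−c·z₁)/e^(−c·z₂) = e^{c(z₂−z₁)}
= exp(0.52 × 2.1) = exp(1.092) = 2.9802

2.98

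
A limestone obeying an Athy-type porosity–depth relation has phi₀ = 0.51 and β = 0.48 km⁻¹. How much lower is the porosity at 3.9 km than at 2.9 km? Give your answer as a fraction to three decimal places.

phi(2.9) = 0.51·e^(−0.48×2.9) = 0.1268
phi(3.9) = 0.51·e^(−0.48×3.9) = 0.0784
Δphi = 0.1268 − 0.0784 = 0.0483

0.048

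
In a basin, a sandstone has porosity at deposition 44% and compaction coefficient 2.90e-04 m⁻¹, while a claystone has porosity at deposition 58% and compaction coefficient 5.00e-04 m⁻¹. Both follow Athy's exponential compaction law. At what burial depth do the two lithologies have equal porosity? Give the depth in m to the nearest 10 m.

Working in km (1 km = 1000 m; β in km⁻¹ = β in m⁻¹ × 1000):
Set n₀ₐ e^(−βₐz) = n₀ᵦ e^(−βᵦz) ⇒ ln(n₀ₐ/n₀ᵦ) = (βₐ − βᵦ)·z
z = ln(0.44/0.58) / (0.29 − 0.5) = -0.2763 / -0.21 = 1.315 km

1320 m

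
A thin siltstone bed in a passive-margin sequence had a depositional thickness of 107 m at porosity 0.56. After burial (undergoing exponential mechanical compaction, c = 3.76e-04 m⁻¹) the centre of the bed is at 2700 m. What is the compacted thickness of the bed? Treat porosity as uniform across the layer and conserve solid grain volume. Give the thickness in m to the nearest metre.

59 m

Working in km (1 km = 1000 m; c in km⁻¹ = c in m⁻¹ × 1000):
Porosity at 2.7 km: φ = 0.56·exp(−0.376×2.7) = 0.2029
Solid-volume conservation: h(1−φ) = h₀(1−φ₀) ⇒ h = h₀·(1−φ₀)/(1−φ)
h = 0.107 × (1 − 0.56)/(1 − 0.2029) = 0.107 × 0.5520 = 0.0591 km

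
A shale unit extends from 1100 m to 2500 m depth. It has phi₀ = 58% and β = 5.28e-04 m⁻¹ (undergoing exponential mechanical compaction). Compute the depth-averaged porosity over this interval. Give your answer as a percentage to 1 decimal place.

Working in km (1 km = 1000 m; β in km⁻¹ = β in m⁻¹ × 1000):
⟨phi⟩ = (1/(Z₂−Z₁)) ∫ phi₀ e^(−βZ) dZ = phi₀·(e^(−β·Z₁) − e^(−β·Z₂)) / (β·(Z₂−Z₁))
e^(−0.528×1.1) = 0.5595; e^(−0.528×2.5) = 0.2671
⟨phi⟩ = 0.58 × (0.5595 − 0.2671) / (0.528 × 1.4) = 0.58 × 0.3954 = 0.2294

22.9%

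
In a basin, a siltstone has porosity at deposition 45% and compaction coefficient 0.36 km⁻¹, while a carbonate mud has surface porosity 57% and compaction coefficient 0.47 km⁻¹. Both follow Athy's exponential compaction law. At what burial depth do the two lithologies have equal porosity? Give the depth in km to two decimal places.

Set phi₀ₐ e^(−βₐZ) = phi₀ᵦ e^(−βᵦZ) ⇒ ln(phi₀ₐ/phi₀ᵦ) = (βₐ − βᵦ)·Z
Z = ln(0.45/0.57) / (0.36 − 0.47) = -0.2364 / -0.11 = 2.149 km

2.15 km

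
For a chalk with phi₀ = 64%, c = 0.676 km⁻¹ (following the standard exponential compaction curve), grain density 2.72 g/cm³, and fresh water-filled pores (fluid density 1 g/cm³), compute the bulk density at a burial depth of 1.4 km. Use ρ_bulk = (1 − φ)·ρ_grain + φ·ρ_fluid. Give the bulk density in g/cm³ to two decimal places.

2.29 g/cm³

Porosity at depth: phi = 0.64·exp(−0.676×1.4) = 0.64×0.3881 = 0.2484
Bulk density: ρ_b = (1−phi)ρ_g + phi·ρ_f = 0.7516×2.72 + 0.2484×1
       = 2.044 + 0.248 = 2.293 g/cm³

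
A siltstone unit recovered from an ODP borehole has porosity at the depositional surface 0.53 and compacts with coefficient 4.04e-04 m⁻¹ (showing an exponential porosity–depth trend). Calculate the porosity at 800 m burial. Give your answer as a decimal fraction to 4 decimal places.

0.3836

Working in km (1 km = 1000 m; β in km⁻¹ = β in m⁻¹ × 1000):
n = n₀·exp(−β·Z) = 0.53 × exp(−0.404 × 0.8) = 0.53 × exp(−0.3232)
  = 0.53 × 0.7238 = 0.3836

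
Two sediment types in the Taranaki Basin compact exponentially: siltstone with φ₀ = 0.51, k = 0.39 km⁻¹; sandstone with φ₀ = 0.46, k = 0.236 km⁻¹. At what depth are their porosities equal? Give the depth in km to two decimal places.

Set φ₀ₐ e^(−kₐZ) = φ₀ᵦ e^(−kᵦZ) ⇒ ln(φ₀ₐ/φ₀ᵦ) = (kₐ − kᵦ)·Z
Z = ln(0.51/0.46) / (0.39 − 0.236) = 0.1032 / 0.154 = 0.670 km

0.67 km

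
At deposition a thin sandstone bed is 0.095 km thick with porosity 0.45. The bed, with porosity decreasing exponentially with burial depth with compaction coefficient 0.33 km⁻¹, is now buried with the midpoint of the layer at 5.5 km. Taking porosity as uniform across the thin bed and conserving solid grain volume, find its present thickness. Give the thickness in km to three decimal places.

0.056 km

Porosity at 5.5 km: φ = 0.45·exp(−0.33×5.5) = 0.0733
Solid-volume conservation: h(1−φ) = h₀(1−φ₀) ⇒ h = h₀·(1−φ₀)/(1−φ)
h = 0.095 × (1 − 0.45)/(1 − 0.0733) = 0.095 × 0.5935 = 0.0564 km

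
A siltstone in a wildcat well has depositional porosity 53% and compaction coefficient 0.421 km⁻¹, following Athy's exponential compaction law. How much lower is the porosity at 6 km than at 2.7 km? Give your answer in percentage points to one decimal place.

12.8 percentage points

phi(2.7) = 0.53·e^(−0.421×2.7) = 0.1701
phi(6) = 0.53·e^(−0.421×6) = 0.0424
Δphi = 0.1701 − 0.0424 = 0.1277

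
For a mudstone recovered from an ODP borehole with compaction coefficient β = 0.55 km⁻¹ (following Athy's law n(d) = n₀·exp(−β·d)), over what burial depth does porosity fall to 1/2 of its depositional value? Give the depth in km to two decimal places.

n/n₀ = 1/2 ⇒ exp(−β·d) = 1/2 ⇒ d = ln(2) / β
d = 0.6931 / 0.55 = 1.260 km

1.26 km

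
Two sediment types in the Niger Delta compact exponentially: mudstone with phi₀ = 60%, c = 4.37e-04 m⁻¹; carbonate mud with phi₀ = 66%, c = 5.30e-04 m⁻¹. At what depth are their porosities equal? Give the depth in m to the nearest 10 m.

Working in km (1 km = 1000 m; c in km⁻¹ = c in m⁻¹ × 1000):
Set phi₀ₐ e^(−cₐd) = phi₀ᵦ e^(−cᵦd) ⇒ ln(phi₀ₐ/phi₀ᵦ) = (cₐ − cᵦ)·d
d = ln(0.6/0.66) / (0.437 − 0.53) = -0.0953 / -0.093 = 1.025 km

1020 m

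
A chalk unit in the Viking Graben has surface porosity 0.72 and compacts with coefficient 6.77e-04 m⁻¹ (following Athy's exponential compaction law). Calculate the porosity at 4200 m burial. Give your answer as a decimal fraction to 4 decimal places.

0.0419

Working in km (1 km = 1000 m; β in km⁻¹ = β in m⁻¹ × 1000):
n = n₀·exp(−β·d) = 0.72 × exp(−0.677 × 4.2) = 0.72 × exp(−2.843)
  = 0.72 × 0.0582 = 0.0419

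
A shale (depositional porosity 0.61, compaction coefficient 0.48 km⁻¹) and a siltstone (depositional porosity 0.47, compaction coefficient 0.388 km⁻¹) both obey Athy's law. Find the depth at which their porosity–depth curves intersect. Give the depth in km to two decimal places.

Set phi₀ₐ e^(−βₐZ) = phi₀ᵦ e^(−βᵦZ) ⇒ ln(phi₀ₐ/phi₀ᵦ) = (βₐ − βᵦ)·Z
Z = ln(0.61/0.47) / (0.48 − 0.388) = 0.2607 / 0.092 = 2.834 km

2.83 km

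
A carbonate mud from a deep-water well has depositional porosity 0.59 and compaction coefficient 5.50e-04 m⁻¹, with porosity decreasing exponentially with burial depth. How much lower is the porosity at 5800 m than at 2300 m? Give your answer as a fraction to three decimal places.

0.142

Working in km (1 km = 1000 m; c in km⁻¹ = c in m⁻¹ × 1000):
phi(2.3) = 0.59·e^(−0.55×2.3) = 0.1665
phi(5.8) = 0.59·e^(−0.55×5.8) = 0.0243
Δphi = 0.1665 − 0.0243 = 0.1422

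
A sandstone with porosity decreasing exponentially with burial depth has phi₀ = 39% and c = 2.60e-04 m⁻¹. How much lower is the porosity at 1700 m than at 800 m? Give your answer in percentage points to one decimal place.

Working in km (1 km = 1000 m; c in km⁻¹ = c in m⁻¹ × 1000):
phi(0.8) = 0.39·e^(−0.26×0.8) = 0.3168
phi(1.7) = 0.39·e^(−0.26×1.7) = 0.2507
Δphi = 0.3168 − 0.2507 = 0.0661

6.6 percentage points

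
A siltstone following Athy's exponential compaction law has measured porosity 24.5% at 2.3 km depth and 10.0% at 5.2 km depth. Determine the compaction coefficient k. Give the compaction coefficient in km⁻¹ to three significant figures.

Athy: n(Z) = n₀ e^(−kZ) ⇒ n₁/n₂ = e^{k(Z₂−Z₁)} ⇒ k = ln(n₁/n₂)/(Z₂−Z₁)
k = ln(0.245/0.1) / (5.2 − 2.3) = ln(2.45) / 2.9 = 0.8961 / 2.9 = 0.309 km⁻¹

0.309 km⁻¹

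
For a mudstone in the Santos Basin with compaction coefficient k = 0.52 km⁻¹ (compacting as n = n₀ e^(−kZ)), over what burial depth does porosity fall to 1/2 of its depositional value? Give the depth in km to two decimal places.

n/n₀ = 1/2 ⇒ exp(−k·Z) = 1/2 ⇒ Z = ln(2) / k
Z = 0.6931 / 0.52 = 1.333 km

1.33 km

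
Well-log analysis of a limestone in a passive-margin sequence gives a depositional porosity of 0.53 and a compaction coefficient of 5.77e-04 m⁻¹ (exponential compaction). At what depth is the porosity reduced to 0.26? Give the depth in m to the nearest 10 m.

1230 m

Working in km (1 km = 1000 m; c in km⁻¹ = c in m⁻¹ × 1000):
Invert Athy's law: d = ln(n₀/n) / c
d = ln(0.53/0.26) / 0.577 = ln(2.038) / 0.577 = 0.7122 / 0.577 = 1.234 km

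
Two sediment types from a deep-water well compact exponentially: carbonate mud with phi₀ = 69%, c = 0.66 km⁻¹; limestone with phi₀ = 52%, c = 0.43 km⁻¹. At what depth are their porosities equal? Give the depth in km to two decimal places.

1.23 km

Set phi₀ₐ e^(−cₐz) = phi₀ᵦ e^(−cᵦz) ⇒ ln(phi₀ₐ/phi₀ᵦ) = (cₐ − cᵦ)·z
z = ln(0.69/0.52) / (0.66 − 0.43) = 0.2829 / 0.23 = 1.230 km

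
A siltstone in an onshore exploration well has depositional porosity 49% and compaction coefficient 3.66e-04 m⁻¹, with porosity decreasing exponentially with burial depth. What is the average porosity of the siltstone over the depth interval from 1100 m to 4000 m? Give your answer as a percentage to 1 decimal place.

Working in km (1 km = 1000 m; k in km⁻¹ = k in m⁻¹ × 1000):
⟨n⟩ = (1/(z₂−z₁)) ∫ n₀ e^(−kz) dz = n₀·(e^(−k·z₁) − e^(−k·z₂)) / (k·(z₂−z₁))
e^(−0.366×1.1) = 0.6686; e^(−0.366×4) = 0.2313
⟨n⟩ = 0.49 × (0.6686 − 0.2313) / (0.366 × 2.9) = 0.49 × 0.4120 = 0.2019

20.2%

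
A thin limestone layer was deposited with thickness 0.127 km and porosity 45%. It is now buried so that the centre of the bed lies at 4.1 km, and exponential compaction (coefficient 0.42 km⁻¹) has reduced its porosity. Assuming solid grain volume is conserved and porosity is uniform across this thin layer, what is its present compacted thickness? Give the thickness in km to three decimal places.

0.076 km

Porosity at 4.1 km: n = 0.45·exp(−0.42×4.1) = 0.0804
Solid-volume conservation: h(1−n) = h₀(1−n₀) ⇒ h = h₀·(1−n₀)/(1−n)
h = 0.127 × (1 − 0.45)/(1 − 0.0804) = 0.127 × 0.5981 = 0.0760 km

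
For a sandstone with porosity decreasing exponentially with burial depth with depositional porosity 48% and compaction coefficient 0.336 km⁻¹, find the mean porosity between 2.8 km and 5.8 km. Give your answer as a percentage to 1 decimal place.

⟨φ⟩ = (1/(z₂−z₁)) ∫ φ₀ e^(−cz) dz = φ₀·(e^(−c·z₁) − e^(−c·z₂)) / (c·(z₂−z₁))
e^(−0.336×2.8) = 0.3903; e^(−0.336×5.8) = 0.1424
⟨φ⟩ = 0.48 × (0.3903 − 0.1424) / (0.336 × 3) = 0.48 × 0.2459 = 0.1180

11.8%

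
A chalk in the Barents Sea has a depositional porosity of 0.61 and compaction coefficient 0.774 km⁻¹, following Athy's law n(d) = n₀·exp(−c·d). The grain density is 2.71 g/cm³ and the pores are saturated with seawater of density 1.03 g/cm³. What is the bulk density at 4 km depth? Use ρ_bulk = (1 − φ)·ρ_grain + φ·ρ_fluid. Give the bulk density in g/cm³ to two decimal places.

Porosity at depth: n = 0.61·exp(−0.774×4) = 0.61×0.0452 = 0.0276
Bulk density: ρ_b = (1−n)ρ_g + n·ρ_f = 0.9724×2.71 + 0.0276×1.03
       = 2.635 + 0.028 = 2.664 g/cm³

2.66 g/cm³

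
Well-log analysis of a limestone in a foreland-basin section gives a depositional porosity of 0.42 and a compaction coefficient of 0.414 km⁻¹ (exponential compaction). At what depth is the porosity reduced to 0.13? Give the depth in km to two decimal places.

Invert Athy's law: Z = ln(phi₀/phi) / k
Z = ln(0.42/0.13) / 0.414 = ln(3.231) / 0.414 = 1.1727 / 0.414 = 2.833 km

2.83 km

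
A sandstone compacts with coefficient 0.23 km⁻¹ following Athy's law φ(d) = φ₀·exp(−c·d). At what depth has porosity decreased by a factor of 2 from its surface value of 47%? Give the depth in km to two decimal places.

φ/φ₀ = 1/2 ⇒ exp(−c·d) = 1/2 ⇒ d = ln(2) / c
d = 0.6931 / 0.23 = 3.014 km

3.01 km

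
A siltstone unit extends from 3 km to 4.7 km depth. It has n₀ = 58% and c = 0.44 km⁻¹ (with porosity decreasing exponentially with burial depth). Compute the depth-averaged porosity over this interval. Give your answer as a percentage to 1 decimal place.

10.9%

⟨n⟩ = (1/(z₂−z₁)) ∫ n₀ e^(−cz) dz = n₀·(e^(−c·z₁) − e^(−c·z₂)) / (c·(z₂−z₁))
e^(−0.44×3) = 0.2671; e^(−0.44×4.7) = 0.1264
⟨n⟩ = 0.58 × (0.2671 − 0.1264) / (0.44 × 1.7) = 0.58 × 0.1881 = 0.1091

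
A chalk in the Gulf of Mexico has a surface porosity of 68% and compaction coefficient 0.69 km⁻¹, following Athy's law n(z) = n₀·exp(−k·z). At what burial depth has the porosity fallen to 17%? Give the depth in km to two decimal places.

2.01 km

Invert Athy's law: z = ln(n₀/n) / k
z = ln(0.68/0.17) / 0.69 = ln(4) / 0.69 = 1.3863 / 0.69 = 2.009 km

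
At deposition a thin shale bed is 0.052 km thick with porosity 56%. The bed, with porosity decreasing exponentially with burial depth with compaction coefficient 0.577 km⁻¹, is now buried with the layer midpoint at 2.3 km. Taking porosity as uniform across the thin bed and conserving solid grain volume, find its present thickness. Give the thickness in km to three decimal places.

Porosity at 2.3 km: phi = 0.56·exp(−0.577×2.3) = 0.1485
Solid-volume conservation: h(1−phi) = h₀(1−phi₀) ⇒ h = h₀·(1−phi₀)/(1−phi)
h = 0.052 × (1 − 0.56)/(1 − 0.1485) = 0.052 × 0.5168 = 0.0269 km

0.027 km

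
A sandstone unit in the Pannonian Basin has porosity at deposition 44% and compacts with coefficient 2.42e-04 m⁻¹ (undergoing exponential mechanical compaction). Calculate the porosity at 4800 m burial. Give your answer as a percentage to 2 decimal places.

13.77%

Working in km (1 km = 1000 m; β in km⁻¹ = β in m⁻¹ × 1000):
φ = φ₀·exp(−β·z) = 0.44 × exp(−0.242 × 4.8) = 0.44 × exp(−1.162)
  = 0.44 × 0.3130 = 0.1377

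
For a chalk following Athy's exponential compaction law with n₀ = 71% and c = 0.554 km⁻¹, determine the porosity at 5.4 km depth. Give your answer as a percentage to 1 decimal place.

n = n₀·exp(−c·d) = 0.71 × exp(−0.554 × 5.4) = 0.71 × exp(−2.992)
  = 0.71 × 0.0502 = 0.0356

3.6%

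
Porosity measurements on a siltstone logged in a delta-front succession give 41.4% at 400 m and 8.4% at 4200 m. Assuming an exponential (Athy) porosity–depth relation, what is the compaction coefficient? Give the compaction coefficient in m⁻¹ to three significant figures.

Working in km (1 km = 1000 m; β in km⁻¹ = β in m⁻¹ × 1000):
Athy: n(d) = n₀ e^(−βd) ⇒ n₁/n₂ = e^{β(d₂−d₁)} ⇒ β = ln(n₁/n₂)/(d₂−d₁)
β = ln(0.414/0.084) / (4.2 − 0.4) = ln(4.929) / 3.8 = 1.5950 / 3.8 = 0.4197 km⁻¹

0.000420 m⁻¹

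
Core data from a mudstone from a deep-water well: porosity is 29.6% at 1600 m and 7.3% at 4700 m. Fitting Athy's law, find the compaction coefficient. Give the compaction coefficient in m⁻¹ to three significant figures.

0.000452 m⁻¹

Working in km (1 km = 1000 m; k in km⁻¹ = k in m⁻¹ × 1000):
Athy: phi(z) = phi₀ e^(−kz) ⇒ phi₁/phi₂ = e^{k(z₂−z₁)} ⇒ k = ln(phi₁/phi₂)/(z₂−z₁)
k = ln(0.296/0.073) / (4.7 − 1.6) = ln(4.055) / 3.1 = 1.3999 / 3.1 = 0.4516 km⁻¹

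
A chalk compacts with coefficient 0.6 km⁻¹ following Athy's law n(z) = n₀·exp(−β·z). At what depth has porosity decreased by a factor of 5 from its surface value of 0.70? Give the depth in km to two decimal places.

2.68 km

n/n₀ = 1/5 ⇒ exp(−β·z) = 1/5 ⇒ z = ln(5) / β
z = 1.6094 / 0.6 = 2.682 km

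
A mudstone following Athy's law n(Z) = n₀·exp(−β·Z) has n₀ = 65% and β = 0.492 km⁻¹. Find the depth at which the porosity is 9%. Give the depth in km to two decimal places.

4.02 km

Invert Athy's law: Z = ln(n₀/n) / β
Z = ln(0.65/0.09) / 0.492 = ln(7.222) / 0.492 = 1.9772 / 0.492 = 4.019 km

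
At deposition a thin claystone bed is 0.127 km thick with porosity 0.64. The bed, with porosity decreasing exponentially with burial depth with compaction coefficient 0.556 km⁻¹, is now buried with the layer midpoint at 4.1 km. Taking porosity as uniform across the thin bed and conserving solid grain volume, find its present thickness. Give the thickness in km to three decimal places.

0.049 km

Porosity at 4.1 km: n = 0.64·exp(−0.556×4.1) = 0.0655
Solid-volume conservation: h(1−n) = h₀(1−n₀) ⇒ h = h₀·(1−n₀)/(1−n)
h = 0.127 × (1 − 0.64)/(1 − 0.0655) = 0.127 × 0.3852 = 0.0489 km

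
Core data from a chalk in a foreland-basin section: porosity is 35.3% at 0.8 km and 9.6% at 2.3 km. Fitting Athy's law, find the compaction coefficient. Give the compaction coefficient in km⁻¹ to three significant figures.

0.868 km⁻¹

Athy: n(z) = n₀ e^(−βz) ⇒ n₁/n₂ = e^{β(z₂−z₁)} ⇒ β = ln(n₁/n₂)/(z₂−z₁)
β = ln(0.353/0.096) / (2.3 − 0.8) = ln(3.677) / 1.5 = 1.3021 / 1.5 = 0.8681 km⁻¹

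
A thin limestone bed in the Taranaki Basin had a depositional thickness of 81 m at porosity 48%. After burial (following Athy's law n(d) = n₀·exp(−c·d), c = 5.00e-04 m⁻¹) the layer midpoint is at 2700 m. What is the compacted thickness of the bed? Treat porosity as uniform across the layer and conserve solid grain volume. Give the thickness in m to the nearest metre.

48 m

Working in km (1 km = 1000 m; c in km⁻¹ = c in m⁻¹ × 1000):
Porosity at 2.7 km: n = 0.48·exp(−0.5×2.7) = 0.1244
Solid-volume conservation: h(1−n) = h₀(1−n₀) ⇒ h = h₀·(1−n₀)/(1−n)
h = 0.081 × (1 − 0.48)/(1 − 0.1244) = 0.081 × 0.5939 = 0.0481 km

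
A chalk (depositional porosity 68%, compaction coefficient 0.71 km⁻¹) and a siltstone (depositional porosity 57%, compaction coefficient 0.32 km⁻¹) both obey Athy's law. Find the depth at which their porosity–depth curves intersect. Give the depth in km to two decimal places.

Set φ₀ₐ e^(−kₐd) = φ₀ᵦ e^(−kᵦd) ⇒ ln(φ₀ₐ/φ₀ᵦ) = (kₐ − kᵦ)·d
d = ln(0.68/0.57) / (0.71 − 0.32) = 0.1765 / 0.39 = 0.452 km

0.45 km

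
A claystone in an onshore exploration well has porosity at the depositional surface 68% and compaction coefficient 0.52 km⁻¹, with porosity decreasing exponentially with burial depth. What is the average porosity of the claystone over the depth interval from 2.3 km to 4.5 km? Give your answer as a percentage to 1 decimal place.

12.2%

⟨φ⟩ = (1/(d₂−d₁)) ∫ φ₀ e^(−βd) dd = φ₀·(e^(−β·d₁) − e^(−β·d₂)) / (β·(d₂−d₁))
e^(−0.52×2.3) = 0.3024; e^(−0.52×4.5) = 0.0963
⟨φ⟩ = 0.68 × (0.3024 − 0.0963) / (0.52 × 2.2) = 0.68 × 0.1801 = 0.1225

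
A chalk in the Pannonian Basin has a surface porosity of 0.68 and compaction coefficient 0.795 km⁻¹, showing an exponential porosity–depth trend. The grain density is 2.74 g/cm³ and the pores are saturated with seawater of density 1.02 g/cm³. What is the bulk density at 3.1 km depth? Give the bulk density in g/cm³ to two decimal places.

2.64 g/cm³

Porosity at depth: phi = 0.68·exp(−0.795×3.1) = 0.68×0.0851 = 0.0578
Bulk density: ρ_b = (1−phi)ρ_g + phi·ρ_f = 0.9422×2.74 + 0.0578×1.02
       = 2.582 + 0.059 = 2.641 g/cm³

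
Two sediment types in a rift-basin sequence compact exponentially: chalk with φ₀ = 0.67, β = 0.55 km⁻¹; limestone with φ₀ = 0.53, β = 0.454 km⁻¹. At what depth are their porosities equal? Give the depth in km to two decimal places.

Set φ₀ₐ e^(−βₐz) = φ₀ᵦ e^(−βᵦz) ⇒ ln(φ₀ₐ/φ₀ᵦ) = (βₐ − βᵦ)·z
z = ln(0.67/0.53) / (0.55 − 0.454) = 0.2344 / 0.096 = 2.442 km

2.44 km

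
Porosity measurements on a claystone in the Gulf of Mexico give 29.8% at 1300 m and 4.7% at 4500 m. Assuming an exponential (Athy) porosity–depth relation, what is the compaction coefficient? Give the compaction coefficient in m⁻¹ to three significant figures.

0.000577 m⁻¹

Working in km (1 km = 1000 m; β in km⁻¹ = β in m⁻¹ × 1000):
Athy: φ(z) = φ₀ e^(−βz) ⇒ φ₁/φ₂ = e^{β(z₂−z₁)} ⇒ β = ln(φ₁/φ₂)/(z₂−z₁)
β = ln(0.298/0.047) / (4.5 − 1.3) = ln(6.34) / 3.2 = 1.8469 / 3.2 = 0.5772 km⁻¹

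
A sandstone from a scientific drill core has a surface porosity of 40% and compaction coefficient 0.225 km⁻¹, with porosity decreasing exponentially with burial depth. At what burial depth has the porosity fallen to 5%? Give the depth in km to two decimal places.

Invert Athy's law: z = ln(n₀/n) / β
z = ln(0.4/0.05) / 0.225 = ln(8) / 0.225 = 2.0794 / 0.225 = 9.242 km

9.24 km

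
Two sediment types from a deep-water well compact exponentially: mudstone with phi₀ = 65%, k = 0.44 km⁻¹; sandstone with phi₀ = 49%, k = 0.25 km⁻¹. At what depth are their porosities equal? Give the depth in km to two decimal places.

1.49 km

Set phi₀ₐ e^(−kₐz) = phi₀ᵦ e^(−kᵦz) ⇒ ln(phi₀ₐ/phi₀ᵦ) = (kₐ − kᵦ)·z
z = ln(0.65/0.49) / (0.44 − 0.25) = 0.2826 / 0.19 = 1.487 km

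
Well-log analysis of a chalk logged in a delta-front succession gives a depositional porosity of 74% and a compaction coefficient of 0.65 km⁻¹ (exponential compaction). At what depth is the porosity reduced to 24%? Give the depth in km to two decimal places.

Invert Athy's law: z = ln(n₀/n) / β
z = ln(0.74/0.24) / 0.65 = ln(3.083) / 0.65 = 1.1260 / 0.65 = 1.732 km

1.73 km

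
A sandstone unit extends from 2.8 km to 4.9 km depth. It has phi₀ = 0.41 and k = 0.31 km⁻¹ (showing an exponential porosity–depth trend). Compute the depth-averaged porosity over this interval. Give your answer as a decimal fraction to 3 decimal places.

⟨phi⟩ = (1/(d₂−d₁)) ∫ phi₀ e^(−kd) dd = phi₀·(e^(−k·d₁) − e^(−k·d₂)) / (k·(d₂−d₁))
e^(−0.31×2.8) = 0.4198; e^(−0.31×4.9) = 0.2189
⟨phi⟩ = 0.41 × (0.4198 − 0.2189) / (0.31 × 2.1) = 0.41 × 0.3085 = 0.1265

0.127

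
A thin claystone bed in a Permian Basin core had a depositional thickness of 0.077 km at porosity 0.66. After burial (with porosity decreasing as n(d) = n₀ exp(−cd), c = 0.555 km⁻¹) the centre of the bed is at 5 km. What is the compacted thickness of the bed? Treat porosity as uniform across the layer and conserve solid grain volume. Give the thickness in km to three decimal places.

Porosity at 5 km: n = 0.66·exp(−0.555×5) = 0.0412
Solid-volume conservation: h(1−n) = h₀(1−n₀) ⇒ h = h₀·(1−n₀)/(1−n)
h = 0.077 × (1 − 0.66)/(1 − 0.0412) = 0.077 × 0.3546 = 0.0273 km

0.027 km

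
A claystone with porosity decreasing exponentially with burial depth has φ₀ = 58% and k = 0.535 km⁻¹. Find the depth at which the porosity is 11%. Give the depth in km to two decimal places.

3.11 km

Invert Athy's law: Z = ln(φ₀/φ) / k
Z = ln(0.58/0.11) / 0.535 = ln(5.273) / 0.535 = 1.6625 / 0.535 = 3.108 km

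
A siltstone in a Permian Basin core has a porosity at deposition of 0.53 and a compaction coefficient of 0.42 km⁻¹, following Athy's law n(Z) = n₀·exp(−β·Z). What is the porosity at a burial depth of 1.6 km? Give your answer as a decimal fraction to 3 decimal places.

0.271

n = n₀·exp(−β·Z) = 0.53 × exp(−0.42 × 1.6) = 0.53 × exp(−0.672)
  = 0.53 × 0.5107 = 0.2707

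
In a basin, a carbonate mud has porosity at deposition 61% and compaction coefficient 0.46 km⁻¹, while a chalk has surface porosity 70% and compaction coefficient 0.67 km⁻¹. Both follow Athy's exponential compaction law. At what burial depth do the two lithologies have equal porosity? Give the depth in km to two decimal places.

Set phi₀ₐ e^(−βₐd) = phi₀ᵦ e^(−βᵦd) ⇒ ln(phi₀ₐ/phi₀ᵦ) = (βₐ − βᵦ)·d
d = ln(0.61/0.7) / (0.46 − 0.67) = -0.1376 / -0.21 = 0.655 km

0.66 km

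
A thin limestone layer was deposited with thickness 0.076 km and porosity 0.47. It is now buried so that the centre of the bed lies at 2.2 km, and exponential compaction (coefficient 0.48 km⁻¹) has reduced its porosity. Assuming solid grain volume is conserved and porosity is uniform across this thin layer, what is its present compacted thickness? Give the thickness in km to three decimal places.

0.048 km

Porosity at 2.2 km: φ = 0.47·exp(−0.48×2.2) = 0.1635
Solid-volume conservation: h(1−φ) = h₀(1−φ₀) ⇒ h = h₀·(1−φ₀)/(1−φ)
h = 0.076 × (1 − 0.47)/(1 − 0.1635) = 0.076 × 0.6336 = 0.0482 km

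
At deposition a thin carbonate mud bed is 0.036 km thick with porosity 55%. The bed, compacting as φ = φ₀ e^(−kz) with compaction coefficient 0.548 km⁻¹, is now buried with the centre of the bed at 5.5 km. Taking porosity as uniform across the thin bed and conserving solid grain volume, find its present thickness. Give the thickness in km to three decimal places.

Porosity at 5.5 km: φ = 0.55·exp(−0.548×5.5) = 0.0270
Solid-volume conservation: h(1−φ) = h₀(1−φ₀) ⇒ h = h₀·(1−φ₀)/(1−φ)
h = 0.036 × (1 − 0.55)/(1 − 0.0270) = 0.036 × 0.4625 = 0.0166 km

0.017 km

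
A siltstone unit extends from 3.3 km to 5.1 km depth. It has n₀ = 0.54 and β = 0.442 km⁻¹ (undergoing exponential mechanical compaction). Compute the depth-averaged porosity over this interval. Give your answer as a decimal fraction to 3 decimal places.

⟨n⟩ = (1/(d₂−d₁)) ∫ n₀ e^(−βd) dd = n₀·(e^(−β·d₁) − e^(−β·d₂)) / (β·(d₂−d₁))
e^(−0.442×3.3) = 0.2326; e^(−0.442×5.1) = 0.1050
⟨n⟩ = 0.54 × (0.2326 − 0.1050) / (0.442 × 1.8) = 0.54 × 0.1604 = 0.0866

0.087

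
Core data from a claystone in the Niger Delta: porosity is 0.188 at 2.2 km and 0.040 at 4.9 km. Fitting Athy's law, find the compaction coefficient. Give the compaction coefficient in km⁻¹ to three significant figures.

0.573 km⁻¹

Athy: φ(z) = φ₀ e^(−βz) ⇒ φ₁/φ₂ = e^{β(z₂−z₁)} ⇒ β = ln(φ₁/φ₂)/(z₂−z₁)
β = ln(0.188/0.04) / (4.9 − 2.2) = ln(4.7) / 2.7 = 1.5476 / 2.7 = 0.5732 km⁻¹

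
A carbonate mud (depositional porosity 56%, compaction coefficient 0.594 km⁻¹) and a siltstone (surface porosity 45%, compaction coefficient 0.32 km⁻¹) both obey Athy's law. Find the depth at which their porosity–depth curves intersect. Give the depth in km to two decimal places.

0.80 km

Set n₀ₐ e^(−βₐz) = n₀ᵦ e^(−βᵦz) ⇒ ln(n₀ₐ/n₀ᵦ) = (βₐ − βᵦ)·z
z = ln(0.56/0.45) / (0.594 − 0.32) = 0.2187 / 0.274 = 0.798 km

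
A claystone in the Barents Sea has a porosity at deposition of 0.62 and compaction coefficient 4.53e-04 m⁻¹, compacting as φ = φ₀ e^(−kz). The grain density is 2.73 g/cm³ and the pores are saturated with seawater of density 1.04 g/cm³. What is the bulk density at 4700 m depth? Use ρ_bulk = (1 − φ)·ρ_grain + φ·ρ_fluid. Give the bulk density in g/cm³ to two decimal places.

2.61 g/cm³

Working in km (1 km = 1000 m; k in km⁻¹ = k in m⁻¹ × 1000):
Porosity at depth: φ = 0.62·exp(−0.453×4.7) = 0.62×0.1189 = 0.0737
Bulk density: ρ_b = (1−φ)ρ_g + φ·ρ_f = 0.9263×2.73 + 0.0737×1.04
       = 2.529 + 0.077 = 2.605 g/cm³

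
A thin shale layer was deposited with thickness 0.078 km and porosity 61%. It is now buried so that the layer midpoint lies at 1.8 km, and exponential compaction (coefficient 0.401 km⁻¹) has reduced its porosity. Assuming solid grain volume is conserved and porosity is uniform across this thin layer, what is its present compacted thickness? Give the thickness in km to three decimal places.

0.043 km

Porosity at 1.8 km: φ = 0.61·exp(−0.401×1.8) = 0.2964
Solid-volume conservation: h(1−φ) = h₀(1−φ₀) ⇒ h = h₀·(1−φ₀)/(1−φ)
h = 0.078 × (1 − 0.61)/(1 − 0.2964) = 0.078 × 0.5543 = 0.0432 km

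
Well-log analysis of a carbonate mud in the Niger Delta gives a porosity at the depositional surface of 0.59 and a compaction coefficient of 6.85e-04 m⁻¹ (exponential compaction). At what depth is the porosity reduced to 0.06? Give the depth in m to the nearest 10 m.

3340 m

Working in km (1 km = 1000 m; c in km⁻¹ = c in m⁻¹ × 1000):
Invert Athy's law: z = ln(φ₀/φ) / c
z = ln(0.59/0.06) / 0.685 = ln(9.833) / 0.685 = 2.2858 / 0.685 = 3.337 km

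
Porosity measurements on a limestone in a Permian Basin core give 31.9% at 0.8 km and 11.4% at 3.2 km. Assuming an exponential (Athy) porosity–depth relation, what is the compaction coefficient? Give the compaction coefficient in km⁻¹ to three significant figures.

Athy: φ(Z) = φ₀ e^(−cZ) ⇒ φ₁/φ₂ = e^{c(Z₂−Z₁)} ⇒ c = ln(φ₁/φ₂)/(Z₂−Z₁)
c = ln(0.319/0.114) / (3.2 − 0.8) = ln(2.798) / 2.4 = 1.0290 / 2.4 = 0.4287 km⁻¹

0.429 km⁻¹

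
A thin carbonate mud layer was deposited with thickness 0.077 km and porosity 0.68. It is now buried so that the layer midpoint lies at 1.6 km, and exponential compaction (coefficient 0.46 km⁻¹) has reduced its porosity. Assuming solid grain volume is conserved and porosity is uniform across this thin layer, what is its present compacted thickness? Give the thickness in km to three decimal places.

0.037 km

Porosity at 1.6 km: phi = 0.68·exp(−0.46×1.6) = 0.3257
Solid-volume conservation: h(1−phi) = h₀(1−phi₀) ⇒ h = h₀·(1−phi₀)/(1−phi)
h = 0.077 × (1 − 0.68)/(1 − 0.3257) = 0.077 × 0.4746 = 0.0365 km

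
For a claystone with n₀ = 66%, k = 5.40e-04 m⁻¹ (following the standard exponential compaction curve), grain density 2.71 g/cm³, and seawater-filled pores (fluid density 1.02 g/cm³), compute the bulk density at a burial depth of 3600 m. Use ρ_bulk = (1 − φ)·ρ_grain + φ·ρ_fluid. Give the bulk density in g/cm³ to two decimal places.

Working in km (1 km = 1000 m; k in km⁻¹ = k in m⁻¹ × 1000):
Porosity at depth: n = 0.66·exp(−0.54×3.6) = 0.66×0.1431 = 0.0945
Bulk density: ρ_b = (1−n)ρ_g + n·ρ_f = 0.9055×2.71 + 0.0945×1.02
       = 2.454 + 0.096 = 2.550 g/cm³

2.55 g/cm³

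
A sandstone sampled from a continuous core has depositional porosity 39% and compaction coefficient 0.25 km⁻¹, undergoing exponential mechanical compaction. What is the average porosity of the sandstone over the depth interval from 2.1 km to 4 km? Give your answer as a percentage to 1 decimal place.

18.4%

⟨phi⟩ = (1/(Z₂−Z₁)) ∫ phi₀ e^(−kZ) dZ = phi₀·(e^(−k·Z₁) − e^(−k·Z₂)) / (k·(Z₂−Z₁))
e^(−0.25×2.1) = 0.5916; e^(−0.25×4) = 0.3679
⟨phi⟩ = 0.39 × (0.5916 − 0.3679) / (0.25 × 1.9) = 0.39 × 0.4709 = 0.1836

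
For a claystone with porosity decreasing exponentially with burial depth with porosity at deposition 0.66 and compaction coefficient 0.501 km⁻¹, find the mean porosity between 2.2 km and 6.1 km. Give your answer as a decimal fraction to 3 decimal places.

⟨n⟩ = (1/(d₂−d₁)) ∫ n₀ e^(−cd) dd = n₀·(e^(−c·d₁) − e^(−c·d₂)) / (c·(d₂−d₁))
e^(−0.501×2.2) = 0.3321; e^(−0.501×6.1) = 0.0471
⟨n⟩ = 0.66 × (0.3321 − 0.0471) / (0.501 × 3.9) = 0.66 × 0.1459 = 0.0963

0.096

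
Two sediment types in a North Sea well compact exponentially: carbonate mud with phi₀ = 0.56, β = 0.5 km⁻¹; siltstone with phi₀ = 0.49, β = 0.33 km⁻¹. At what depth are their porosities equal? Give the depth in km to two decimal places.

0.79 km

Set phi₀ₐ e^(−βₐd) = phi₀ᵦ e^(−βᵦd) ⇒ ln(phi₀ₐ/phi₀ᵦ) = (βₐ − βᵦ)·d
d = ln(0.56/0.49) / (0.5 − 0.33) = 0.1335 / 0.17 = 0.785 km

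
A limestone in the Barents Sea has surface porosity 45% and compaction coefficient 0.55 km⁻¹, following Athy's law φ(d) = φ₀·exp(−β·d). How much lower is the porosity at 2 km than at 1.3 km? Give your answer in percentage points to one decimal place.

7.0 percentage points

φ(1.3) = 0.45·e^(−0.55×1.3) = 0.2201
φ(2) = 0.45·e^(−0.55×2) = 0.1498
Δφ = 0.2201 − 0.1498 = 0.0703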